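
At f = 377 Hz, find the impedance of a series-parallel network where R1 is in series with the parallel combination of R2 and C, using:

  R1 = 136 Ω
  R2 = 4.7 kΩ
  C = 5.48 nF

Step 1 — Angular frequency: ω = 2π·f = 2π·377 = 2369 rad/s.
Step 2 — Component impedances:
  R1: Z = R = 136 Ω
  R2: Z = R = 4700 Ω
  C: Z = 1/(jωC) = -j/(ω·C) = 0 - j7.704e+04 Ω
Step 3 — Parallel branch: R2 || C = 1/(1/R2 + 1/C) = 4683 - j285.7 Ω.
Step 4 — Series with R1: Z_total = R1 + (R2 || C) = 4819 - j285.7 Ω = 4827∠-3.4° Ω.

Z = 4819 - j285.7 Ω = 4827∠-3.4° Ω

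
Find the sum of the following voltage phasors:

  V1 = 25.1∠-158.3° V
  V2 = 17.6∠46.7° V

Step 1 — Convert each phasor to rectangular form:
  V1 = 25.1·(cos(-158.3°) + j·sin(-158.3°)) = -23.32 - j9.281 V
  V2 = 17.6·(cos(46.7°) + j·sin(46.7°)) = 12.07 + j12.81 V
Step 2 — Sum components: V_total = -11.25 + j3.528 V.
Step 3 — Convert to polar: |V_total| = 11.79 V, ∠V_total = 162.6°.

V_total = 11.79∠162.6° V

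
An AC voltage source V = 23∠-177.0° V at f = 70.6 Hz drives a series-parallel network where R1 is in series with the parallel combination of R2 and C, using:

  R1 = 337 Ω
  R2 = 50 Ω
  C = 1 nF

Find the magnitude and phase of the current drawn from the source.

Step 1 — Angular frequency: ω = 2π·f = 2π·70.6 = 443.6 rad/s.
Step 2 — Component impedances:
  R1: Z = R = 337 Ω
  R2: Z = R = 50 Ω
  C: Z = 1/(jωC) = -j/(ω·C) = 0 - j2.254e+06 Ω
Step 3 — Parallel branch: R2 || C = 1/(1/R2 + 1/C) = 50 - j0.001109 Ω.
Step 4 — Series with R1: Z_total = R1 + (R2 || C) = 387 - j0.001109 Ω = 387∠-0.0° Ω.
Step 5 — Source phasor: V = 23∠-177.0° V = -22.97 - j1.204 V.
Step 6 — Ohm's law: I = V / Z_total = (-22.97 - j1.204) / (387 - j0.001109) = -0.05935 - j0.003111 A.
Step 7 — Convert to polar: |I| = 0.05943 A, ∠I = -177.0°.

I = 0.05943∠-177.0° A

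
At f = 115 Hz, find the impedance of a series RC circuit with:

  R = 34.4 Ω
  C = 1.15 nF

Step 1 — Angular frequency: ω = 2π·f = 2π·115 = 722.6 rad/s.
Step 2 — Component impedances:
  R: Z = R = 34.4 Ω
  C: Z = 1/(jωC) = -j/(ω·C) = 0 - j1.203e+06 Ω
Step 3 — Series combination: Z_total = R + C = 34.4 - j1.203e+06 Ω = 1.203e+06∠-90.0° Ω.

Z = 34.4 - j1.203e+06 Ω = 1.203e+06∠-90.0° Ω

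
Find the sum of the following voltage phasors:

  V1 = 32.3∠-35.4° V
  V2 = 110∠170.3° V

Step 1 — Convert each phasor to rectangular form:
  V1 = 32.3·(cos(-35.4°) + j·sin(-35.4°)) = 26.33 - j18.71 V
  V2 = 110·(cos(170.3°) + j·sin(170.3°)) = -108.4 + j18.53 V
Step 2 — Sum components: V_total = -82.1 - j0.177 V.
Step 3 — Convert to polar: |V_total| = 82.1 V, ∠V_total = -179.9°.

V_total = 82.1∠-179.9° V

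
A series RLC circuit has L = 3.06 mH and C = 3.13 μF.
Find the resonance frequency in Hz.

Step 1 — Resonance condition Im(Z)=0 gives ω₀ = 1/√(LC).
Step 2 — ω₀ = 1/√(0.00306·3.13e-06) = 1.022e+04 rad/s.
Step 3 — f₀ = ω₀/(2π) = 1626 Hz.

f₀ = 1626 Hz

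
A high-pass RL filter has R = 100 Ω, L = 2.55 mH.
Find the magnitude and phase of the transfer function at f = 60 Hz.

Step 1 — Angular frequency: ω = 2π·60 = 377 rad/s.
Step 2 — Transfer function: H(jω) = jωL/(R + jωL).
Step 3 — Numerator jωL = j·0.9613; denominator R + jωL = 100 + j0.9613.
Step 4 — H = 9.241e-05 + j0.009612.
Step 5 — Magnitude: |H| = 0.009613 (-40.3 dB); phase: φ = 89.4°.

|H| = 0.009613 (-40.3 dB), φ = 89.4°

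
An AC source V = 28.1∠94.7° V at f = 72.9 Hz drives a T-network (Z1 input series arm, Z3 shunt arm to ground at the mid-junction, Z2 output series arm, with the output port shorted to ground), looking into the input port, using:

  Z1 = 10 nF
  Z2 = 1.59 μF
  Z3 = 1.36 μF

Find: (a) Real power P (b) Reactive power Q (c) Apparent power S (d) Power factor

Step 1 — Angular frequency: ω = 2π·f = 2π·72.9 = 458 rad/s.
Step 2 — Component impedances:
  Z1: Z = 1/(jωC) = -j/(ω·C) = 0 - j2.183e+05 Ω
  Z2: Z = 1/(jωC) = -j/(ω·C) = 0 - j1373 Ω
  Z3: Z = 1/(jωC) = -j/(ω·C) = 0 - j1605 Ω
Step 3 — With the output port shorted to ground, the output series arm Z2 runs from the junction to ground; the shunt arm Z3 also runs from the junction to ground. They appear in parallel: Z3 || Z2 = 0 - j740.1 Ω.
Step 4 — Series with input arm Z1: Z_in = Z1 + (Z3 || Z2) = 0 - j2.191e+05 Ω = 2.191e+05∠-90.0° Ω.
Step 5 — Source phasor: V = 28.1∠94.7° V = -2.302 + j28.01 V.
Step 6 — Current: I = V / Z = -0.0001278 - j1.051e-05 A = 0.0001283∠-175.3° A.
Step 7 — Complex power: S = V·I* = 0 - j0.003605 VA.
Step 8 — Real power: P = Re(S) = 0 W.
Step 9 — Reactive power: Q = Im(S) = -0.003605 VAR.
Step 10 — Apparent power: |S| = 0.003605 VA.
Step 11 — Power factor: PF = P/|S| = 0 (leading).

(a) P = 0 W  (b) Q = -0.003605 VAR  (c) S = 0.003605 VA  (d) PF = 0 (leading)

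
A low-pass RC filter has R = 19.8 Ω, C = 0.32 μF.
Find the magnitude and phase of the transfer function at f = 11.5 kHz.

Step 1 — Angular frequency: ω = 2π·1.15e+04 = 7.226e+04 rad/s.
Step 2 — Transfer function: H(jω) = 1/(1 + jωRC).
Step 3 — Denominator: 1 + jωRC = 1 + j·7.226e+04·19.8·3.2e-07 = 1 + j0.4578.
Step 4 — H = 0.8267 - j0.3785.
Step 5 — Magnitude: |H| = 0.9092 (-0.8 dB); phase: φ = -24.6°.

|H| = 0.9092 (-0.8 dB), φ = -24.6°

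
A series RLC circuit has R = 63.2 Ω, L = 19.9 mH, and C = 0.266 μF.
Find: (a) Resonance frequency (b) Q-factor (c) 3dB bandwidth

Step 1 — Resonance condition Im(Z)=0 gives ω₀ = 1/√(LC).
Step 2 — ω₀ = 1/√(0.0199·2.66e-07) = 1.374e+04 rad/s.
Step 3 — f₀ = ω₀/(2π) = 2188 Hz.
Step 4 — Series Q: Q = ω₀L/R = 1.374e+04·0.0199/63.2 = 4.328.
Step 5 — 3dB bandwidth: Δω = ω₀/Q = 3176 rad/s; BW = Δω/(2π) = 505.5 Hz.

(a) f₀ = 2188 Hz  (b) Q = 4.328  (c) BW = 505.5 Hz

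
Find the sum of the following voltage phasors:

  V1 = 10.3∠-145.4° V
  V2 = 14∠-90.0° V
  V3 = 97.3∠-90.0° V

Step 1 — Convert each phasor to rectangular form:
  V1 = 10.3·(cos(-145.4°) + j·sin(-145.4°)) = -8.478 - j5.849 V
  V2 = 14·(cos(-90.0°) + j·sin(-90.0°)) = 0 - j14 V
  V3 = 97.3·(cos(-90.0°) + j·sin(-90.0°)) = 0 - j97.3 V
Step 2 — Sum components: V_total = -8.478 - j117.1 V.
Step 3 — Convert to polar: |V_total| = 117.5 V, ∠V_total = -94.1°.

V_total = 117.5∠-94.1° V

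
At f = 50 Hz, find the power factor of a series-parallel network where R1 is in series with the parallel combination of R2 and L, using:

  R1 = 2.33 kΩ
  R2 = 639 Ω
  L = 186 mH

Step 1 — Angular frequency: ω = 2π·f = 2π·50 = 314.2 rad/s.
Step 2 — Component impedances:
  R1: Z = R = 2330 Ω
  R2: Z = R = 639 Ω
  L: Z = jωL = j·314.2·0.186 = 0 + j58.43 Ω
Step 3 — Parallel branch: R2 || L = 1/(1/R2 + 1/L) = 5.299 + j57.95 Ω.
Step 4 — Series with R1: Z_total = R1 + (R2 || L) = 2335 + j57.95 Ω = 2336∠1.4° Ω.
Step 5 — Power factor: PF = cos(φ) = Re(Z)/|Z| = 2335.3/2336 = 0.9997.
Step 6 — Type: Im(Z) = 57.95 ⇒ lagging (phase φ = 1.4°).

PF = 0.9997 (lagging, φ = 1.4°)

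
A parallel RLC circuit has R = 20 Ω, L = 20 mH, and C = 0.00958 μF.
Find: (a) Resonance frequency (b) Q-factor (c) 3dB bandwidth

Step 1 — Resonance: ω₀ = 1/√(LC) = 1/√(0.02·9.58e-09) = 7.224e+04 rad/s.
Step 2 — f₀ = ω₀/(2π) = 1.15e+04 Hz.
Step 3 — Parallel Q: Q = R/(ω₀L) = 20/(7.224e+04·0.02) = 0.01384.
Step 4 — Bandwidth: Δω = ω₀/Q = 5.219e+06 rad/s; BW = Δω/(2π) = 8.307e+05 Hz.

(a) f₀ = 1.15e+04 Hz  (b) Q = 0.01384  (c) BW = 8.307e+05 Hz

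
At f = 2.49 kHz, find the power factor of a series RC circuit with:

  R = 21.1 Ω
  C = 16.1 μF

Step 1 — Angular frequency: ω = 2π·f = 2π·2490 = 1.565e+04 rad/s.
Step 2 — Component impedances:
  R: Z = R = 21.1 Ω
  C: Z = 1/(jωC) = -j/(ω·C) = 0 - j3.97 Ω
Step 3 — Series combination: Z_total = R + C = 21.1 - j3.97 Ω = 21.47∠-10.7° Ω.
Step 4 — Power factor: PF = cos(φ) = Re(Z)/|Z| = 21.1/21.47 = 0.9828.
Step 5 — Type: Im(Z) = -3.97 ⇒ leading (phase φ = -10.7°).

PF = 0.9828 (leading, φ = -10.7°)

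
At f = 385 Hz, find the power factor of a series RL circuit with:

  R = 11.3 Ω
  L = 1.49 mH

Step 1 — Angular frequency: ω = 2π·f = 2π·385 = 2419 rad/s.
Step 2 — Component impedances:
  R: Z = R = 11.3 Ω
  L: Z = jωL = j·2419·0.00149 = 0 + j3.604 Ω
Step 3 — Series combination: Z_total = R + L = 11.3 + j3.604 Ω = 11.86∠17.7° Ω.
Step 4 — Power factor: PF = cos(φ) = Re(Z)/|Z| = 11.3/11.861 = 0.9527.
Step 5 — Type: Im(Z) = 3.604 ⇒ lagging (phase φ = 17.7°).

PF = 0.9527 (lagging, φ = 17.7°)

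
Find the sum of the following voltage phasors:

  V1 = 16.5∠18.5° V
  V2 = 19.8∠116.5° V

Step 1 — Convert each phasor to rectangular form:
  V1 = 16.5·(cos(18.5°) + j·sin(18.5°)) = 15.65 + j5.236 V
  V2 = 19.8·(cos(116.5°) + j·sin(116.5°)) = -8.835 + j17.72 V
Step 2 — Sum components: V_total = 6.813 + j22.96 V.
Step 3 — Convert to polar: |V_total| = 23.94 V, ∠V_total = 73.5°.

V_total = 23.94∠73.5° V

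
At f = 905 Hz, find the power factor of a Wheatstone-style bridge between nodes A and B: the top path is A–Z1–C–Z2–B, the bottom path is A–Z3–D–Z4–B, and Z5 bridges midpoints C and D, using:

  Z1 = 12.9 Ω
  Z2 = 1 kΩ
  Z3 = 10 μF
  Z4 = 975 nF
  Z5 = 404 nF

Step 1 — Angular frequency: ω = 2π·f = 2π·905 = 5686 rad/s.
Step 2 — Component impedances:
  Z1: Z = R = 12.9 Ω
  Z2: Z = R = 1000 Ω
  Z3: Z = 1/(jωC) = -j/(ω·C) = 0 - j17.59 Ω
  Z4: Z = 1/(jωC) = -j/(ω·C) = 0 - j180.4 Ω
  Z5: Z = 1/(jωC) = -j/(ω·C) = 0 - j435.3 Ω
Step 3 — Bridge requires nodal analysis (the Z5 bridge couples midpoints C and D, so the two paths cannot be reduced to a simple series/parallel combination). Setting node B to ground and injecting 1 A at node A, the 3-node admittance system at A, C, D solves to V_A = Z_AB = 37.1 - j190.2 Ω = 193.8∠-79.0° Ω.
Step 4 — Power factor: PF = cos(φ) = Re(Z)/|Z| = 37.1/193.8 = 0.1914.
Step 5 — Type: Im(Z) = -190.2 ⇒ leading (phase φ = -79.0°).

PF = 0.1914 (leading, φ = -79.0°)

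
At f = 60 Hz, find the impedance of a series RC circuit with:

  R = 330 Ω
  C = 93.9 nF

Step 1 — Angular frequency: ω = 2π·f = 2π·60 = 377 rad/s.
Step 2 — Component impedances:
  R: Z = R = 330 Ω
  C: Z = 1/(jωC) = -j/(ω·C) = 0 - j2.825e+04 Ω
Step 3 — Series combination: Z_total = R + C = 330 - j2.825e+04 Ω = 2.825e+04∠-89.3° Ω.

Z = 330 - j2.825e+04 Ω = 2.825e+04∠-89.3° Ω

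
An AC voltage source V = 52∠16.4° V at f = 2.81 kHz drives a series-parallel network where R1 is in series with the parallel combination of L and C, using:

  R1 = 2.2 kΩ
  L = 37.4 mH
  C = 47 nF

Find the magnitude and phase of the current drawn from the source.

Step 1 — Angular frequency: ω = 2π·f = 2π·2810 = 1.766e+04 rad/s.
Step 2 — Component impedances:
  R1: Z = R = 2200 Ω
  L: Z = jωL = j·1.766e+04·0.0374 = 0 + j660.3 Ω
  C: Z = 1/(jωC) = -j/(ω·C) = 0 - j1205 Ω
Step 3 — Parallel branch: L || C = 1/(1/L + 1/C) = 0 + j1461 Ω.
Step 4 — Series with R1: Z_total = R1 + (L || C) = 2200 + j1461 Ω = 2641∠33.6° Ω.
Step 5 — Source phasor: V = 52∠16.4° V = 49.88 + j14.68 V.
Step 6 — Ohm's law: I = V / Z_total = (49.88 + j14.68) / (2200 + j1461) = 0.01881 - j0.005817 A.
Step 7 — Convert to polar: |I| = 0.01969 A, ∠I = -17.2°.

I = 0.01969∠-17.2° A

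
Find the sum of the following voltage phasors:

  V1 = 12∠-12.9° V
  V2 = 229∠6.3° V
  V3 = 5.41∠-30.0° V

Step 1 — Convert each phasor to rectangular form:
  V1 = 12·(cos(-12.9°) + j·sin(-12.9°)) = 11.7 - j2.679 V
  V2 = 229·(cos(6.3°) + j·sin(6.3°)) = 227.6 + j25.13 V
  V3 = 5.41·(cos(-30.0°) + j·sin(-30.0°)) = 4.685 - j2.705 V
Step 2 — Sum components: V_total = 244 + j19.75 V.
Step 3 — Convert to polar: |V_total| = 244.8 V, ∠V_total = 4.6°.

V_total = 244.8∠4.6° V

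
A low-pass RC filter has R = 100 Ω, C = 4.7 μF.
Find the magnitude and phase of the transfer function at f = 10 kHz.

Step 1 — Angular frequency: ω = 2π·1e+04 = 6.283e+04 rad/s.
Step 2 — Transfer function: H(jω) = 1/(1 + jωRC).
Step 3 — Denominator: 1 + jωRC = 1 + j·6.283e+04·100·4.7e-06 = 1 + j29.53.
Step 4 — H = 0.001145 - j0.03382.
Step 5 — Magnitude: |H| = 0.03384 (-29.4 dB); phase: φ = -88.1°.

|H| = 0.03384 (-29.4 dB), φ = -88.1°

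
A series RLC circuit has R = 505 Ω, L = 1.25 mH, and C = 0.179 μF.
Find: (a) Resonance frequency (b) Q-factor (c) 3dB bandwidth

Step 1 — Resonance condition Im(Z)=0 gives ω₀ = 1/√(LC).
Step 2 — ω₀ = 1/√(0.00125·1.79e-07) = 6.685e+04 rad/s.
Step 3 — f₀ = ω₀/(2π) = 1.064e+04 Hz.
Step 4 — Series Q: Q = ω₀L/R = 6.685e+04·0.00125/505 = 0.1655.
Step 5 — 3dB bandwidth: Δω = ω₀/Q = 4.04e+05 rad/s; BW = Δω/(2π) = 6.43e+04 Hz.

(a) f₀ = 1.064e+04 Hz  (b) Q = 0.1655  (c) BW = 6.43e+04 Hz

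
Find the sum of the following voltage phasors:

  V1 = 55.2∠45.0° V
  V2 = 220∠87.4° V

Step 1 — Convert each phasor to rectangular form:
  V1 = 55.2·(cos(45.0°) + j·sin(45.0°)) = 39.03 + j39.03 V
  V2 = 220·(cos(87.4°) + j·sin(87.4°)) = 9.98 + j219.8 V
Step 2 — Sum components: V_total = 49.01 + j258.8 V.
Step 3 — Convert to polar: |V_total| = 263.4 V, ∠V_total = 79.3°.

V_total = 263.4∠79.3° V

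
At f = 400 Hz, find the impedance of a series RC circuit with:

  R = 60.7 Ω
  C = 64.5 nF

Step 1 — Angular frequency: ω = 2π·f = 2π·400 = 2513 rad/s.
Step 2 — Component impedances:
  R: Z = R = 60.7 Ω
  C: Z = 1/(jωC) = -j/(ω·C) = 0 - j6169 Ω
Step 3 — Series combination: Z_total = R + C = 60.7 - j6169 Ω = 6169∠-89.4° Ω.

Z = 60.7 - j6169 Ω = 6169∠-89.4° Ω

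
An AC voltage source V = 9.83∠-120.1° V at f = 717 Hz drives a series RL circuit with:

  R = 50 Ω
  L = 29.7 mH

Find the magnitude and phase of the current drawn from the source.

Step 1 — Angular frequency: ω = 2π·f = 2π·717 = 4505 rad/s.
Step 2 — Component impedances:
  R: Z = R = 50 Ω
  L: Z = jωL = j·4505·0.0297 = 0 + j133.8 Ω
Step 3 — Series combination: Z_total = R + L = 50 + j133.8 Ω = 142.8∠69.5° Ω.
Step 4 — Source phasor: V = 9.83∠-120.1° V = -4.93 - j8.504 V.
Step 5 — Ohm's law: I = V / Z_total = (-4.93 - j8.504) / (50 + j133.8) = -0.06785 + j0.01149 A.
Step 6 — Convert to polar: |I| = 0.06882 A, ∠I = 170.4°.

I = 0.06882∠170.4° A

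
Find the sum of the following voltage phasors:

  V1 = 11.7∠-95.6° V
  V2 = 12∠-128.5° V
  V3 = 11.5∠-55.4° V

Step 1 — Convert each phasor to rectangular form:
  V1 = 11.7·(cos(-95.6°) + j·sin(-95.6°)) = -1.142 - j11.64 V
  V2 = 12·(cos(-128.5°) + j·sin(-128.5°)) = -7.47 - j9.391 V
  V3 = 11.5·(cos(-55.4°) + j·sin(-55.4°)) = 6.53 - j9.466 V
Step 2 — Sum components: V_total = -2.082 - j30.5 V.
Step 3 — Convert to polar: |V_total| = 30.57 V, ∠V_total = -93.9°.

V_total = 30.57∠-93.9° V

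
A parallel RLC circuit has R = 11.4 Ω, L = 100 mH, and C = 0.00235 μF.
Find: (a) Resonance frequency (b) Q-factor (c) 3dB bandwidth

Step 1 — Resonance: ω₀ = 1/√(LC) = 1/√(0.1·2.35e-09) = 6.523e+04 rad/s.
Step 2 — f₀ = ω₀/(2π) = 1.038e+04 Hz.
Step 3 — Parallel Q: Q = R/(ω₀L) = 11.4/(6.523e+04·0.1) = 0.001748.
Step 4 — Bandwidth: Δω = ω₀/Q = 3.733e+07 rad/s; BW = Δω/(2π) = 5.941e+06 Hz.

(a) f₀ = 1.038e+04 Hz  (b) Q = 0.001748  (c) BW = 5.941e+06 Hz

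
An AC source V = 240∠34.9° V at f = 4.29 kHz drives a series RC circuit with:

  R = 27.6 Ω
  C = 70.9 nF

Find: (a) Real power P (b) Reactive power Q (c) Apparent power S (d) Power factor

Step 1 — Angular frequency: ω = 2π·f = 2π·4290 = 2.695e+04 rad/s.
Step 2 — Component impedances:
  R: Z = R = 27.6 Ω
  C: Z = 1/(jωC) = -j/(ω·C) = 0 - j523.3 Ω
Step 3 — Series combination: Z_total = R + C = 27.6 - j523.3 Ω = 524∠-87.0° Ω.
Step 4 — Source phasor: V = 240∠34.9° V = 196.8 + j137.3 V.
Step 5 — Current: I = V / Z = -0.2419 + j0.3889 A = 0.458∠121.9° A.
Step 6 — Complex power: S = V·I* = 5.79 - j109.8 VA.
Step 7 — Real power: P = Re(S) = 5.79 W.
Step 8 — Reactive power: Q = Im(S) = -109.8 VAR.
Step 9 — Apparent power: |S| = 109.9 VA.
Step 10 — Power factor: PF = P/|S| = 0.05267 (leading).

(a) P = 5.79 W  (b) Q = -109.8 VAR  (c) S = 109.9 VA  (d) PF = 0.05267 (leading)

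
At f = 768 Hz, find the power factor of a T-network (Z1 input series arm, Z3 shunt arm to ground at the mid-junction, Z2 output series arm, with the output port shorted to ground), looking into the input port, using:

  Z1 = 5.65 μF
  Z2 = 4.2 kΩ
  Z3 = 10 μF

Step 1 — Angular frequency: ω = 2π·f = 2π·768 = 4825 rad/s.
Step 2 — Component impedances:
  Z1: Z = 1/(jωC) = -j/(ω·C) = 0 - j36.68 Ω
  Z2: Z = R = 4200 Ω
  Z3: Z = 1/(jωC) = -j/(ω·C) = 0 - j20.72 Ω
Step 3 — With the output port shorted to ground, the output series arm Z2 runs from the junction to ground; the shunt arm Z3 also runs from the junction to ground. They appear in parallel: Z3 || Z2 = 0.1022 - j20.72 Ω.
Step 4 — Series with input arm Z1: Z_in = Z1 + (Z3 || Z2) = 0.1022 - j57.4 Ω = 57.4∠-89.9° Ω.
Step 5 — Power factor: PF = cos(φ) = Re(Z)/|Z| = 0.10225/57.401 = 0.001781.
Step 6 — Type: Im(Z) = -57.4 ⇒ leading (phase φ = -89.9°).

PF = 0.001781 (leading, φ = -89.9°)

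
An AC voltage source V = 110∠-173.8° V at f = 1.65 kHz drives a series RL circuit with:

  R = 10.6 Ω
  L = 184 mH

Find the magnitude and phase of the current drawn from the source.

Step 1 — Angular frequency: ω = 2π·f = 2π·1650 = 1.037e+04 rad/s.
Step 2 — Component impedances:
  R: Z = R = 10.6 Ω
  L: Z = jωL = j·1.037e+04·0.184 = 0 + j1908 Ω
Step 3 — Series combination: Z_total = R + L = 10.6 + j1908 Ω = 1908∠89.7° Ω.
Step 4 — Source phasor: V = 110∠-173.8° V = -109.4 - j11.88 V.
Step 5 — Ohm's law: I = V / Z_total = (-109.4 - j11.88) / (10.6 + j1908) = -0.006546 + j0.05729 A.
Step 6 — Convert to polar: |I| = 0.05766 A, ∠I = 96.5°.

I = 0.05766∠96.5° A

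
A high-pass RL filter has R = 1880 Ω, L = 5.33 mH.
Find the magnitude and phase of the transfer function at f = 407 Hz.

Step 1 — Angular frequency: ω = 2π·407 = 2557 rad/s.
Step 2 — Transfer function: H(jω) = jωL/(R + jωL).
Step 3 — Numerator jωL = j·13.63; denominator R + jωL = 1880 + j13.63.
Step 4 — H = 5.256e-05 + j0.00725.
Step 5 — Magnitude: |H| = 0.00725 (-42.8 dB); phase: φ = 89.6°.

|H| = 0.00725 (-42.8 dB), φ = 89.6°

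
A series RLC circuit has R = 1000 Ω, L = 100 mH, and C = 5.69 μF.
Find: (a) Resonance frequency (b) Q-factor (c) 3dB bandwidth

Step 1 — Resonance: ω₀ = 1/√(LC) = 1/√(0.1·5.69e-06) = 1326 rad/s.
Step 2 — f₀ = ω₀/(2π) = 211 Hz.
Step 3 — Series Q: Q = ω₀L/R = 1326·0.1/1000 = 0.1326.
Step 4 — Bandwidth: Δω = ω₀/Q = 1e+04 rad/s; BW = Δω/(2π) = 1592 Hz.

(a) f₀ = 211 Hz  (b) Q = 0.1326  (c) BW = 1592 Hz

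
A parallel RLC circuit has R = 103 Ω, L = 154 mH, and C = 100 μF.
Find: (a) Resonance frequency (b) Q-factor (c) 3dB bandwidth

Step 1 — Resonance: ω₀ = 1/√(LC) = 1/√(0.154·0.0001) = 254.8 rad/s.
Step 2 — f₀ = ω₀/(2π) = 40.56 Hz.
Step 3 — Parallel Q: Q = R/(ω₀L) = 103/(254.8·0.154) = 2.625.
Step 4 — Bandwidth: Δω = ω₀/Q = 97.09 rad/s; BW = Δω/(2π) = 15.45 Hz.

(a) f₀ = 40.56 Hz  (b) Q = 2.625  (c) BW = 15.45 Hz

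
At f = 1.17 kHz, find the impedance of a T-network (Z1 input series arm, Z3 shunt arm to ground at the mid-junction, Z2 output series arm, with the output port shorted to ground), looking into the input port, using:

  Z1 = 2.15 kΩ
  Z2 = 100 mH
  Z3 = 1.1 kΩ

Step 1 — Angular frequency: ω = 2π·f = 2π·1170 = 7351 rad/s.
Step 2 — Component impedances:
  Z1: Z = R = 2150 Ω
  Z2: Z = jωL = j·7351·0.1 = 0 + j735.1 Ω
  Z3: Z = R = 1100 Ω
Step 3 — With the output port shorted to ground, the output series arm Z2 runs from the junction to ground; the shunt arm Z3 also runs from the junction to ground. They appear in parallel: Z3 || Z2 = 339.6 + j508.2 Ω.
Step 4 — Series with input arm Z1: Z_in = Z1 + (Z3 || Z2) = 2490 + j508.2 Ω = 2541∠11.5° Ω.

Z = 2490 + j508.2 Ω = 2541∠11.5° Ω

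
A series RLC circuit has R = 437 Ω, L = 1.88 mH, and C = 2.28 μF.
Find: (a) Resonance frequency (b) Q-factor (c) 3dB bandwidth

Step 1 — Resonance: ω₀ = 1/√(LC) = 1/√(0.00188·2.28e-06) = 1.527e+04 rad/s.
Step 2 — f₀ = ω₀/(2π) = 2431 Hz.
Step 3 — Series Q: Q = ω₀L/R = 1.527e+04·0.00188/437 = 0.06571.
Step 4 — Bandwidth: Δω = ω₀/Q = 2.324e+05 rad/s; BW = Δω/(2π) = 3.7e+04 Hz.

(a) f₀ = 2431 Hz  (b) Q = 0.06571  (c) BW = 3.7e+04 Hz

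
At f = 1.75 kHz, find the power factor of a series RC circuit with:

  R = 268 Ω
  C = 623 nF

Step 1 — Angular frequency: ω = 2π·f = 2π·1750 = 1.1e+04 rad/s.
Step 2 — Component impedances:
  R: Z = R = 268 Ω
  C: Z = 1/(jωC) = -j/(ω·C) = 0 - j146 Ω
Step 3 — Series combination: Z_total = R + C = 268 - j146 Ω = 305.2∠-28.6° Ω.
Step 4 — Power factor: PF = cos(φ) = Re(Z)/|Z| = 268/305.18 = 0.8782.
Step 5 — Type: Im(Z) = -146 ⇒ leading (phase φ = -28.6°).

PF = 0.8782 (leading, φ = -28.6°)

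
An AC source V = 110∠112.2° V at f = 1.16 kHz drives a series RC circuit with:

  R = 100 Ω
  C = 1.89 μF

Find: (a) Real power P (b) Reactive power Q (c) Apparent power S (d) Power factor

Step 1 — Angular frequency: ω = 2π·f = 2π·1160 = 7288 rad/s.
Step 2 — Component impedances:
  R: Z = R = 100 Ω
  C: Z = 1/(jωC) = -j/(ω·C) = 0 - j72.59 Ω
Step 3 — Series combination: Z_total = R + C = 100 - j72.59 Ω = 123.6∠-36.0° Ω.
Step 4 — Source phasor: V = 110∠112.2° V = -41.56 + j101.8 V.
Step 5 — Current: I = V / Z = -0.7564 + j0.4694 A = 0.8902∠148.2° A.
Step 6 — Complex power: S = V·I* = 79.24 - j57.52 VA.
Step 7 — Real power: P = Re(S) = 79.24 W.
Step 8 — Reactive power: Q = Im(S) = -57.52 VAR.
Step 9 — Apparent power: |S| = 97.92 VA.
Step 10 — Power factor: PF = P/|S| = 0.8092 (leading).

(a) P = 79.24 W  (b) Q = -57.52 VAR  (c) S = 97.92 VA  (d) PF = 0.8092 (leading)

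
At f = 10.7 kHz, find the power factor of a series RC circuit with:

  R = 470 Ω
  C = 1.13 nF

Step 1 — Angular frequency: ω = 2π·f = 2π·1.07e+04 = 6.723e+04 rad/s.
Step 2 — Component impedances:
  R: Z = R = 470 Ω
  C: Z = 1/(jωC) = -j/(ω·C) = 0 - j1.316e+04 Ω
Step 3 — Series combination: Z_total = R + C = 470 - j1.316e+04 Ω = 1.317e+04∠-88.0° Ω.
Step 4 — Power factor: PF = cos(φ) = Re(Z)/|Z| = 470/13171 = 0.03568.
Step 5 — Type: Im(Z) = -1.316e+04 ⇒ leading (phase φ = -88.0°).

PF = 0.03568 (leading, φ = -88.0°)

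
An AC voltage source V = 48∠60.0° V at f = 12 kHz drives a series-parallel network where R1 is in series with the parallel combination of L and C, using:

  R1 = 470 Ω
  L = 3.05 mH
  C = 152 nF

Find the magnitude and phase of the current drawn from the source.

Step 1 — Angular frequency: ω = 2π·f = 2π·1.2e+04 = 7.54e+04 rad/s.
Step 2 — Component impedances:
  R1: Z = R = 470 Ω
  L: Z = jωL = j·7.54e+04·0.00305 = 0 + j230 Ω
  C: Z = 1/(jωC) = -j/(ω·C) = 0 - j87.26 Ω
Step 3 — Parallel branch: L || C = 1/(1/L + 1/C) = 0 - j140.6 Ω.
Step 4 — Series with R1: Z_total = R1 + (L || C) = 470 - j140.6 Ω = 490.6∠-16.7° Ω.
Step 5 — Source phasor: V = 48∠60.0° V = 24 + j41.57 V.
Step 6 — Ohm's law: I = V / Z_total = (24 + j41.57) / (470 - j140.6) = 0.02258 + j0.0952 A.
Step 7 — Convert to polar: |I| = 0.09784 A, ∠I = 76.7°.

I = 0.09784∠76.7° A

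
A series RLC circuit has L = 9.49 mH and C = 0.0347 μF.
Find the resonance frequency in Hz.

Step 1 — Resonance condition Im(Z)=0 gives ω₀ = 1/√(LC).
Step 2 — ω₀ = 1/√(0.00949·3.47e-08) = 5.511e+04 rad/s.
Step 3 — f₀ = ω₀/(2π) = 8770 Hz.

f₀ = 8770 Hz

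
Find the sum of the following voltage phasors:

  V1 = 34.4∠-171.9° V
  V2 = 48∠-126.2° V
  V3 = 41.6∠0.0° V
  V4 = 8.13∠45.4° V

Step 1 — Convert each phasor to rectangular form:
  V1 = 34.4·(cos(-171.9°) + j·sin(-171.9°)) = -34.06 - j4.847 V
  V2 = 48·(cos(-126.2°) + j·sin(-126.2°)) = -28.35 - j38.73 V
  V3 = 41.6·(cos(0.0°) + j·sin(0.0°)) = 41.6 V
  V4 = 8.13·(cos(45.4°) + j·sin(45.4°)) = 5.709 + j5.789 V
Step 2 — Sum components: V_total = -15.1 - j37.79 V.
Step 3 — Convert to polar: |V_total| = 40.7 V, ∠V_total = -111.8°.

V_total = 40.7∠-111.8° V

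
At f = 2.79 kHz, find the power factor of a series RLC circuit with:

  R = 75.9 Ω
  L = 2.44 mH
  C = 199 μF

Step 1 — Angular frequency: ω = 2π·f = 2π·2790 = 1.753e+04 rad/s.
Step 2 — Component impedances:
  R: Z = R = 75.9 Ω
  L: Z = jωL = j·1.753e+04·0.00244 = 0 + j42.77 Ω
  C: Z = 1/(jωC) = -j/(ω·C) = 0 - j0.2867 Ω
Step 3 — Series combination: Z_total = R + L + C = 75.9 + j42.49 Ω = 86.98∠29.2° Ω.
Step 4 — Power factor: PF = cos(φ) = Re(Z)/|Z| = 75.9/86.98 = 0.8726.
Step 5 — Type: Im(Z) = 42.49 ⇒ lagging (phase φ = 29.2°).

PF = 0.8726 (lagging, φ = 29.2°)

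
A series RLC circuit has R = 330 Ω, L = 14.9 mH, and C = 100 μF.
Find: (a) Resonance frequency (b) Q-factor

Step 1 — Resonance condition Im(Z)=0 gives ω₀ = 1/√(LC).
Step 2 — ω₀ = 1/√(0.0149·0.0001) = 819.2 rad/s.
Step 3 — f₀ = ω₀/(2π) = 130.4 Hz.
Step 4 — Series Q: Q = ω₀L/R = 819.2·0.0149/330 = 0.03699.

(a) f₀ = 130.4 Hz  (b) Q = 0.03699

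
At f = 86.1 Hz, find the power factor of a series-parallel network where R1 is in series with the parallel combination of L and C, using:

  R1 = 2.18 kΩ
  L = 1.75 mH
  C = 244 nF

Step 1 — Angular frequency: ω = 2π·f = 2π·86.1 = 541 rad/s.
Step 2 — Component impedances:
  R1: Z = R = 2180 Ω
  L: Z = jωL = j·541·0.00175 = 0 + j0.9467 Ω
  C: Z = 1/(jωC) = -j/(ω·C) = 0 - j7576 Ω
Step 3 — Parallel branch: L || C = 1/(1/L + 1/C) = 0 + j0.9468 Ω.
Step 4 — Series with R1: Z_total = R1 + (L || C) = 2180 + j0.9468 Ω = 2180∠0.0° Ω.
Step 5 — Power factor: PF = cos(φ) = Re(Z)/|Z| = 2180/2180 = 1.
Step 6 — Type: Im(Z) = 0.9468 ⇒ lagging (phase φ = 0.0°).

PF = 1 (lagging, φ = 0.0°)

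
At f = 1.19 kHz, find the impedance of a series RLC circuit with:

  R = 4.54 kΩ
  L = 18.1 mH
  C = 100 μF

Step 1 — Angular frequency: ω = 2π·f = 2π·1190 = 7477 rad/s.
Step 2 — Component impedances:
  R: Z = R = 4540 Ω
  L: Z = jωL = j·7477·0.0181 = 0 + j135.3 Ω
  C: Z = 1/(jωC) = -j/(ω·C) = 0 - j1.337 Ω
Step 3 — Series combination: Z_total = R + L + C = 4540 + j134 Ω = 4542∠1.7° Ω.

Z = 4540 + j134 Ω = 4542∠1.7° Ω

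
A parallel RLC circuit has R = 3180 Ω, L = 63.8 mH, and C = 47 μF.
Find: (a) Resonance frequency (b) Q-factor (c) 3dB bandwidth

Step 1 — Resonance: ω₀ = 1/√(LC) = 1/√(0.0638·4.7e-05) = 577.5 rad/s.
Step 2 — f₀ = ω₀/(2π) = 91.91 Hz.
Step 3 — Parallel Q: Q = R/(ω₀L) = 3180/(577.5·0.0638) = 86.31.
Step 4 — Bandwidth: Δω = ω₀/Q = 6.691 rad/s; BW = Δω/(2π) = 1.065 Hz.

(a) f₀ = 91.91 Hz  (b) Q = 86.31  (c) BW = 1.065 Hz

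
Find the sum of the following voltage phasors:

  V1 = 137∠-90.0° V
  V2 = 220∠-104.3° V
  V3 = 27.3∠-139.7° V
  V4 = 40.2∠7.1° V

Step 1 — Convert each phasor to rectangular form:
  V1 = 137·(cos(-90.0°) + j·sin(-90.0°)) = 0 - j137 V
  V2 = 220·(cos(-104.3°) + j·sin(-104.3°)) = -54.34 - j213.2 V
  V3 = 27.3·(cos(-139.7°) + j·sin(-139.7°)) = -20.82 - j17.66 V
  V4 = 40.2·(cos(7.1°) + j·sin(7.1°)) = 39.89 + j4.969 V
Step 2 — Sum components: V_total = -35.27 - j362.9 V.
Step 3 — Convert to polar: |V_total| = 364.6 V, ∠V_total = -95.6°.

V_total = 364.6∠-95.6° V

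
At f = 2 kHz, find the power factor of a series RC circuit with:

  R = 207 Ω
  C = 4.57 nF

Step 1 — Angular frequency: ω = 2π·f = 2π·2000 = 1.257e+04 rad/s.
Step 2 — Component impedances:
  R: Z = R = 207 Ω
  C: Z = 1/(jωC) = -j/(ω·C) = 0 - j1.741e+04 Ω
Step 3 — Series combination: Z_total = R + C = 207 - j1.741e+04 Ω = 1.741e+04∠-89.3° Ω.
Step 4 — Power factor: PF = cos(φ) = Re(Z)/|Z| = 207/1.741e+04 = 0.01189.
Step 5 — Type: Im(Z) = -1.741e+04 ⇒ leading (phase φ = -89.3°).

PF = 0.01189 (leading, φ = -89.3°)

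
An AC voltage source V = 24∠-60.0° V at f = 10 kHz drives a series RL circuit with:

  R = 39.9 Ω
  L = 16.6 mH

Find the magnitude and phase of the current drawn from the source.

Step 1 — Angular frequency: ω = 2π·f = 2π·1e+04 = 6.283e+04 rad/s.
Step 2 — Component impedances:
  R: Z = R = 39.9 Ω
  L: Z = jωL = j·6.283e+04·0.0166 = 0 + j1043 Ω
Step 3 — Series combination: Z_total = R + L = 39.9 + j1043 Ω = 1044∠87.8° Ω.
Step 4 — Source phasor: V = 24∠-60.0° V = 12 - j20.78 V.
Step 5 — Ohm's law: I = V / Z_total = (12 - j20.78) / (39.9 + j1043) = -0.01946 - j0.01225 A.
Step 6 — Convert to polar: |I| = 0.02299 A, ∠I = -147.8°.

I = 0.02299∠-147.8° A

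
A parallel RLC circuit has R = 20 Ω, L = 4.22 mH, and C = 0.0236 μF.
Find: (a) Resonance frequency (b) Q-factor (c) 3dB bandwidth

Step 1 — Resonance: ω₀ = 1/√(LC) = 1/√(0.00422·2.36e-08) = 1.002e+05 rad/s.
Step 2 — f₀ = ω₀/(2π) = 1.595e+04 Hz.
Step 3 — Parallel Q: Q = R/(ω₀L) = 20/(1.002e+05·0.00422) = 0.0473.
Step 4 — Bandwidth: Δω = ω₀/Q = 2.119e+06 rad/s; BW = Δω/(2π) = 3.372e+05 Hz.

(a) f₀ = 1.595e+04 Hz  (b) Q = 0.0473  (c) BW = 3.372e+05 Hz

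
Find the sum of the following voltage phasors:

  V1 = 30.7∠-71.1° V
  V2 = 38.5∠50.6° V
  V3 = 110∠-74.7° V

Step 1 — Convert each phasor to rectangular form:
  V1 = 30.7·(cos(-71.1°) + j·sin(-71.1°)) = 9.944 - j29.04 V
  V2 = 38.5·(cos(50.6°) + j·sin(50.6°)) = 24.44 + j29.75 V
  V3 = 110·(cos(-74.7°) + j·sin(-74.7°)) = 29.03 - j106.1 V
Step 2 — Sum components: V_total = 63.41 - j105.4 V.
Step 3 — Convert to polar: |V_total| = 123 V, ∠V_total = -59.0°.

V_total = 123∠-59.0° V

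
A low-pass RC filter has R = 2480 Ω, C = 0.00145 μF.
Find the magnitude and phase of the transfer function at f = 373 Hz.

Step 1 — Angular frequency: ω = 2π·373 = 2344 rad/s.
Step 2 — Transfer function: H(jω) = 1/(1 + jωRC).
Step 3 — Denominator: 1 + jωRC = 1 + j·2344·2480·1.45e-09 = 1 + j0.008428.
Step 4 — H = 0.9999 - j0.008427.
Step 5 — Magnitude: |H| = 1 (-0.0 dB); phase: φ = -0.5°.

|H| = 1 (-0.0 dB), φ = -0.5°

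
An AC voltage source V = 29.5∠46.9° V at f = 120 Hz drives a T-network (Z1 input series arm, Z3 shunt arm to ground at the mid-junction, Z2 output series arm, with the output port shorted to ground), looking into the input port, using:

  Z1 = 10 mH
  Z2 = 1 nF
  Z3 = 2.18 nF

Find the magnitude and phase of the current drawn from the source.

Step 1 — Angular frequency: ω = 2π·f = 2π·120 = 754 rad/s.
Step 2 — Component impedances:
  Z1: Z = jωL = j·754·0.01 = 0 + j7.54 Ω
  Z2: Z = 1/(jωC) = -j/(ω·C) = 0 - j1.326e+06 Ω
  Z3: Z = 1/(jωC) = -j/(ω·C) = 0 - j6.084e+05 Ω
Step 3 — With the output port shorted to ground, the output series arm Z2 runs from the junction to ground; the shunt arm Z3 also runs from the junction to ground. They appear in parallel: Z3 || Z2 = 0 - j4.171e+05 Ω.
Step 4 — Series with input arm Z1: Z_in = Z1 + (Z3 || Z2) = 0 - j4.171e+05 Ω = 4.171e+05∠-90.0° Ω.
Step 5 — Source phasor: V = 29.5∠46.9° V = 20.16 + j21.54 V.
Step 6 — Ohm's law: I = V / Z_total = (20.16 + j21.54) / (0 - j4.171e+05) = -5.165e-05 + j4.833e-05 A.
Step 7 — Convert to polar: |I| = 7.073e-05 A, ∠I = 136.9°.

I = 7.073e-05∠136.9° A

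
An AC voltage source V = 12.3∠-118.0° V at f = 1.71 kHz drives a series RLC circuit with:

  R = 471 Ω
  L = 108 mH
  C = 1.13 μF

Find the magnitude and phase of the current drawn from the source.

Step 1 — Angular frequency: ω = 2π·f = 2π·1710 = 1.074e+04 rad/s.
Step 2 — Component impedances:
  R: Z = R = 471 Ω
  L: Z = jωL = j·1.074e+04·0.108 = 0 + j1160 Ω
  C: Z = 1/(jωC) = -j/(ω·C) = 0 - j82.37 Ω
Step 3 — Series combination: Z_total = R + L + C = 471 + j1078 Ω = 1176∠66.4° Ω.
Step 4 — Source phasor: V = 12.3∠-118.0° V = -5.775 - j10.86 V.
Step 5 — Ohm's law: I = V / Z_total = (-5.775 - j10.86) / (471 + j1078) = -0.01042 + j0.0008019 A.
Step 6 — Convert to polar: |I| = 0.01046 A, ∠I = 175.6°.

I = 0.01046∠175.6° A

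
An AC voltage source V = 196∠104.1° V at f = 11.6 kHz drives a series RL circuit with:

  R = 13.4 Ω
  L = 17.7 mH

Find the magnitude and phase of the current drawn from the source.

Step 1 — Angular frequency: ω = 2π·f = 2π·1.16e+04 = 7.288e+04 rad/s.
Step 2 — Component impedances:
  R: Z = R = 13.4 Ω
  L: Z = jωL = j·7.288e+04·0.0177 = 0 + j1290 Ω
Step 3 — Series combination: Z_total = R + L = 13.4 + j1290 Ω = 1290∠89.4° Ω.
Step 4 — Source phasor: V = 196∠104.1° V = -47.75 + j190.1 V.
Step 5 — Ohm's law: I = V / Z_total = (-47.75 + j190.1) / (13.4 + j1290) = 0.147 + j0.03854 A.
Step 6 — Convert to polar: |I| = 0.1519 A, ∠I = 14.7°.

I = 0.1519∠14.7° A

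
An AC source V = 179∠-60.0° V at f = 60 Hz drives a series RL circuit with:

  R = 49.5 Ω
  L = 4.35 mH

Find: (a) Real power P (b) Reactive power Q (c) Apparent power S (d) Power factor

Step 1 — Angular frequency: ω = 2π·f = 2π·60 = 377 rad/s.
Step 2 — Component impedances:
  R: Z = R = 49.5 Ω
  L: Z = jωL = j·377·0.00435 = 0 + j1.64 Ω
Step 3 — Series combination: Z_total = R + L = 49.5 + j1.64 Ω = 49.53∠1.9° Ω.
Step 4 — Source phasor: V = 179∠-60.0° V = 89.5 - j155 V.
Step 5 — Current: I = V / Z = 1.702 - j3.188 A = 3.614∠-61.9° A.
Step 6 — Complex power: S = V·I* = 646.6 + j21.42 VA.
Step 7 — Real power: P = Re(S) = 646.6 W.
Step 8 — Reactive power: Q = Im(S) = 21.42 VAR.
Step 9 — Apparent power: |S| = 646.9 VA.
Step 10 — Power factor: PF = P/|S| = 0.9995 (lagging).

(a) P = 646.6 W  (b) Q = 21.42 VAR  (c) S = 646.9 VA  (d) PF = 0.9995 (lagging)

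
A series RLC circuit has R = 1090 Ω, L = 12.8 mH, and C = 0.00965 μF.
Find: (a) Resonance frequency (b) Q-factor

Step 1 — Resonance condition Im(Z)=0 gives ω₀ = 1/√(LC).
Step 2 — ω₀ = 1/√(0.0128·9.65e-09) = 8.998e+04 rad/s.
Step 3 — f₀ = ω₀/(2π) = 1.432e+04 Hz.
Step 4 — Series Q: Q = ω₀L/R = 8.998e+04·0.0128/1090 = 1.057.

(a) f₀ = 1.432e+04 Hz  (b) Q = 1.057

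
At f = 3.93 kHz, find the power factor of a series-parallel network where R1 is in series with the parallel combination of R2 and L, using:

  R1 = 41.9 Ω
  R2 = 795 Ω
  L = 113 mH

Step 1 — Angular frequency: ω = 2π·f = 2π·3930 = 2.469e+04 rad/s.
Step 2 — Component impedances:
  R1: Z = R = 41.9 Ω
  R2: Z = R = 795 Ω
  L: Z = jωL = j·2.469e+04·0.113 = 0 + j2790 Ω
Step 3 — Parallel branch: R2 || L = 1/(1/R2 + 1/L) = 735.3 + j209.5 Ω.
Step 4 — Series with R1: Z_total = R1 + (R2 || L) = 777.2 + j209.5 Ω = 805∠15.1° Ω.
Step 5 — Power factor: PF = cos(φ) = Re(Z)/|Z| = 777.2/805 = 0.9655.
Step 6 — Type: Im(Z) = 209.5 ⇒ lagging (phase φ = 15.1°).

PF = 0.9655 (lagging, φ = 15.1°)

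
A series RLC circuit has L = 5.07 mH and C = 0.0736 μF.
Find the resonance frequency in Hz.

Step 1 — Resonance condition Im(Z)=0 gives ω₀ = 1/√(LC).
Step 2 — ω₀ = 1/√(0.00507·7.36e-08) = 5.177e+04 rad/s.
Step 3 — f₀ = ω₀/(2π) = 8239 Hz.

f₀ = 8239 Hz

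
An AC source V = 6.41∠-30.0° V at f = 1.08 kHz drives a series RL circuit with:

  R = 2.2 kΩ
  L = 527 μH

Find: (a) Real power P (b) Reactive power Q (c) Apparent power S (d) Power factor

Step 1 — Angular frequency: ω = 2π·f = 2π·1080 = 6786 rad/s.
Step 2 — Component impedances:
  R: Z = R = 2200 Ω
  L: Z = jωL = j·6786·0.000527 = 0 + j3.576 Ω
Step 3 — Series combination: Z_total = R + L = 2200 + j3.576 Ω = 2200∠0.1° Ω.
Step 4 — Source phasor: V = 6.41∠-30.0° V = 5.551 - j3.205 V.
Step 5 — Current: I = V / Z = 0.002521 - j0.001461 A = 0.002914∠-30.1° A.
Step 6 — Complex power: S = V·I* = 0.01868 + j3.036e-05 VA.
Step 7 — Real power: P = Re(S) = 0.01868 W.
Step 8 — Reactive power: Q = Im(S) = 3.036e-05 VAR.
Step 9 — Apparent power: |S| = 0.01868 VA.
Step 10 — Power factor: PF = P/|S| = 1 (lagging).

(a) P = 0.01868 W  (b) Q = 3.036e-05 VAR  (c) S = 0.01868 VA  (d) PF = 1 (lagging)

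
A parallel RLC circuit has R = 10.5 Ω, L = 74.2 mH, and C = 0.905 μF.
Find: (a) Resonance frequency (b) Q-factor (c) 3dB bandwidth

Step 1 — Resonance: ω₀ = 1/√(LC) = 1/√(0.0742·9.05e-07) = 3859 rad/s.
Step 2 — f₀ = ω₀/(2π) = 614.2 Hz.
Step 3 — Parallel Q: Q = R/(ω₀L) = 10.5/(3859·0.0742) = 0.03667.
Step 4 — Bandwidth: Δω = ω₀/Q = 1.052e+05 rad/s; BW = Δω/(2π) = 1.675e+04 Hz.

(a) f₀ = 614.2 Hz  (b) Q = 0.03667  (c) BW = 1.675e+04 Hz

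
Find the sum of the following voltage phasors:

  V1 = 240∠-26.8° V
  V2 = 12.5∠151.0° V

Step 1 — Convert each phasor to rectangular form:
  V1 = 240·(cos(-26.8°) + j·sin(-26.8°)) = 214.2 - j108.2 V
  V2 = 12.5·(cos(151.0°) + j·sin(151.0°)) = -10.93 + j6.06 V
Step 2 — Sum components: V_total = 203.3 - j102.2 V.
Step 3 — Convert to polar: |V_total| = 227.5 V, ∠V_total = -26.7°.

V_total = 227.5∠-26.7° V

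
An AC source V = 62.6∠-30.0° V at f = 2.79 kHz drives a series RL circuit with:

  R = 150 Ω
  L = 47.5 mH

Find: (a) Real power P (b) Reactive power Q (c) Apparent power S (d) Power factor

Step 1 — Angular frequency: ω = 2π·f = 2π·2790 = 1.753e+04 rad/s.
Step 2 — Component impedances:
  R: Z = R = 150 Ω
  L: Z = jωL = j·1.753e+04·0.0475 = 0 + j832.7 Ω
Step 3 — Series combination: Z_total = R + L = 150 + j832.7 Ω = 846.1∠79.8° Ω.
Step 4 — Source phasor: V = 62.6∠-30.0° V = 54.21 - j31.3 V.
Step 5 — Current: I = V / Z = -0.02505 - j0.06962 A = 0.07399∠-109.8° A.
Step 6 — Complex power: S = V·I* = 0.8211 + j4.558 VA.
Step 7 — Real power: P = Re(S) = 0.8211 W.
Step 8 — Reactive power: Q = Im(S) = 4.558 VAR.
Step 9 — Apparent power: |S| = 4.632 VA.
Step 10 — Power factor: PF = P/|S| = 0.1773 (lagging).

(a) P = 0.8211 W  (b) Q = 4.558 VAR  (c) S = 4.632 VA  (d) PF = 0.1773 (lagging)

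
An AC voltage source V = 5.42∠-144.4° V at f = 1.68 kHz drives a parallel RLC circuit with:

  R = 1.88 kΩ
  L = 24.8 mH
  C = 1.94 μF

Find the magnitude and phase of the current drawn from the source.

Step 1 — Angular frequency: ω = 2π·f = 2π·1680 = 1.056e+04 rad/s.
Step 2 — Component impedances:
  R: Z = R = 1880 Ω
  L: Z = jωL = j·1.056e+04·0.0248 = 0 + j261.8 Ω
  C: Z = 1/(jωC) = -j/(ω·C) = 0 - j48.83 Ω
Step 3 — Parallel combination: 1/Z_total = 1/R + 1/L + 1/C; Z_total = 1.915 - j59.97 Ω = 60∠-88.2° Ω.
Step 4 — Source phasor: V = 5.42∠-144.4° V = -4.407 - j3.155 V.
Step 5 — Ohm's law: I = V / Z_total = (-4.407 - j3.155) / (1.915 - j59.97) = 0.05021 - j0.07509 A.
Step 6 — Convert to polar: |I| = 0.09033 A, ∠I = -56.2°.

I = 0.09033∠-56.2° A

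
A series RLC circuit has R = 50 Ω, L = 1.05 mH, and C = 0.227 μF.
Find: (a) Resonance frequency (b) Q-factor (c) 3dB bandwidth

Step 1 — Resonance: ω₀ = 1/√(LC) = 1/√(0.00105·2.27e-07) = 6.477e+04 rad/s.
Step 2 — f₀ = ω₀/(2π) = 1.031e+04 Hz.
Step 3 — Series Q: Q = ω₀L/R = 6.477e+04·0.00105/50 = 1.36.
Step 4 — Bandwidth: Δω = ω₀/Q = 4.762e+04 rad/s; BW = Δω/(2π) = 7579 Hz.

(a) f₀ = 1.031e+04 Hz  (b) Q = 1.36  (c) BW = 7579 Hz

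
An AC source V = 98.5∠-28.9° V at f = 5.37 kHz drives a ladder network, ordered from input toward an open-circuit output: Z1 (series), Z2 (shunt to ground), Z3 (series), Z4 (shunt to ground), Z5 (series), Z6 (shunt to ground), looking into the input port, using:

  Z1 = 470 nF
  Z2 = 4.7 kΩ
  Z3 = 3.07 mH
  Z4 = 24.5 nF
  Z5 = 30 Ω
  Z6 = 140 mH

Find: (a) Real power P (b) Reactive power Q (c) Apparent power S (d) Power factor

Step 1 — Angular frequency: ω = 2π·f = 2π·5370 = 3.374e+04 rad/s.
Step 2 — Component impedances:
  Z1: Z = 1/(jωC) = -j/(ω·C) = 0 - j63.06 Ω
  Z2: Z = R = 4700 Ω
  Z3: Z = jωL = j·3.374e+04·0.00307 = 0 + j103.6 Ω
  Z4: Z = 1/(jωC) = -j/(ω·C) = 0 - j1210 Ω
  Z5: Z = R = 30 Ω
  Z6: Z = jωL = j·3.374e+04·0.14 = 0 + j4724 Ω
Step 3 — Ladder network (open output): work backward from the far end, alternating series and parallel combinations. Z_in = 449 - j1439 Ω = 1508∠-72.7° Ω.
Step 4 — Source phasor: V = 98.5∠-28.9° V = 86.23 - j47.6 V.
Step 5 — Current: I = V / Z = 0.04718 + j0.0452 A = 0.06534∠43.8° A.
Step 6 — Complex power: S = V·I* = 1.917 - j6.144 VA.
Step 7 — Real power: P = Re(S) = 1.917 W.
Step 8 — Reactive power: Q = Im(S) = -6.144 VAR.
Step 9 — Apparent power: |S| = 6.436 VA.
Step 10 — Power factor: PF = P/|S| = 0.2978 (leading).

(a) P = 1.917 W  (b) Q = -6.144 VAR  (c) S = 6.436 VA  (d) PF = 0.2978 (leading)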